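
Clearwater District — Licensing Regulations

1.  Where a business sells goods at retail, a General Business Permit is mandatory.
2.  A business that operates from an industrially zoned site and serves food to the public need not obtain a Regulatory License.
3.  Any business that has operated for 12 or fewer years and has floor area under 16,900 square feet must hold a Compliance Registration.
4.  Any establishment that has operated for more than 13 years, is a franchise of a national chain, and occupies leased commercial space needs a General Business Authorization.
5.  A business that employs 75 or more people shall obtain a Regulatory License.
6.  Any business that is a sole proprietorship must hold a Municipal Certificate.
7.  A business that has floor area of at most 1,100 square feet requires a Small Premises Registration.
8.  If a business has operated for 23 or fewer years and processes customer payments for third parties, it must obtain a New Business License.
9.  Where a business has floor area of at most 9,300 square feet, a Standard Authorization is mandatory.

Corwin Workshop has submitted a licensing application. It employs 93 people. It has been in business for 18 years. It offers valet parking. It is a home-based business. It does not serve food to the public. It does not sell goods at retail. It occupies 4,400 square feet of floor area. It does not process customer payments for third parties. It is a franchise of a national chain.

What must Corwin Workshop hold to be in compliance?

Regulatory License, Standard Authorization

1. does not sell goods at retail → General Business Permit not required.
2. is a home-based business (not: operates from an industrially zoned site); does not serve food to the public → Regulatory License exemption does not apply.
3. years in business 18 > 12; floor area 4,400 square feet < 16,900 square feet → Compliance Registration not required.
4. years in business 18 > 13; is a franchise of a national chain; is a home-based business (not: occupies leased commercial space) → General Business Authorization not required.
5. employees 93 ≥ 75 → Regulatory License required.
6. is a franchise of a national chain (not: is a sole proprietorship) → Municipal Certificate not required.
7. floor area 4,400 square feet > 1,100 square feet → Small Premises Registration not required.
8. years in business 18 ≤ 23; does not process customer payments for third parties → New Business License not required.
9. floor area 4,400 square feet ≤ 9,300 square feet → Standard Authorization required.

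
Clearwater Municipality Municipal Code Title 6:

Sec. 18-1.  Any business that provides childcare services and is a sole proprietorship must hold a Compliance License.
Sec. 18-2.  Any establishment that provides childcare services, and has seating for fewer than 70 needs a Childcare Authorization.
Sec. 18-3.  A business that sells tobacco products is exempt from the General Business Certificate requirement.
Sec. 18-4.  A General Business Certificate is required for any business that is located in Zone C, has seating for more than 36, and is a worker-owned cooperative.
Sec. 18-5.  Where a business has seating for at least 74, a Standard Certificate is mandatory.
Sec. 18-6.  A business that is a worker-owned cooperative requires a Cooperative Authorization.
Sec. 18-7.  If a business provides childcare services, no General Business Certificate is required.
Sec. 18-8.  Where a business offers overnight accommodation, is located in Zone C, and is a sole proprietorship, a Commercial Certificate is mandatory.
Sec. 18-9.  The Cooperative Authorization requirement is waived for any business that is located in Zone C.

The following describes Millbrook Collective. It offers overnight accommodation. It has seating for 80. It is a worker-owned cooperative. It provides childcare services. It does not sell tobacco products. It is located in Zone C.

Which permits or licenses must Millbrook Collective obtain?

Sec. 18-1. provides childcare services; is a worker-owned cooperative (not: is a sole proprietorship) → Compliance License not required.
Sec. 18-2. provides childcare services; seating 80 ≥ 70 → Childcare Authorization not required.
Sec. 18-3. does not sell tobacco products → General Business Certificate exemption does not apply.
Sec. 18-4. is located in Zone C; seating 80 > 36; is a worker-owned cooperative → General Business Certificate required.
Sec. 18-5. seating 80 ≥ 74 → Standard Certificate required.
Sec. 18-6. is a worker-owned cooperative → Cooperative Authorization required.
Sec. 18-7. provides childcare services → exempt from General Business Certificate.
Sec. 18-8. offers overnight accommodation; is located in Zone C; is a worker-owned cooperative (not: is a sole proprietorship) → Commercial Certificate not required.
Sec. 18-9. is located in Zone C → exempt from Cooperative Authorization.

Standard Certificate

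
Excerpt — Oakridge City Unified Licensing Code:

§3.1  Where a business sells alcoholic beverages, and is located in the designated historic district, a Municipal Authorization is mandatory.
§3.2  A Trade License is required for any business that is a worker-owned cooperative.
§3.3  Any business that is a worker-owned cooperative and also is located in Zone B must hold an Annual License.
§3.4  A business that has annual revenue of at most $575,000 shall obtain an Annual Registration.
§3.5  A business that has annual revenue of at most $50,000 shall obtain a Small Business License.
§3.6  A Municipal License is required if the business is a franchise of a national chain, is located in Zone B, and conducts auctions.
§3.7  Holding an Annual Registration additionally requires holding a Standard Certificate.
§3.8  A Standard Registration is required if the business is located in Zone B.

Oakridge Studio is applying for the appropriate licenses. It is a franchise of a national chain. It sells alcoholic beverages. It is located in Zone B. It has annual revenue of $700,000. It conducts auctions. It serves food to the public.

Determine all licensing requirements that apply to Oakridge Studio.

§3.1 sells alcoholic beverages; is located in Zone B (not: is located in the designated historic district) → Municipal Authorization not required.
§3.2 is a franchise of a national chain (not: is a worker-owned cooperative) → Trade License not required.
§3.3 is a franchise of a national chain (not: is a worker-owned cooperative); is located in Zone B → Annual License not required.
§3.4 revenue $700,000 > $575,000 → Annual Registration not required.
§3.5 revenue $700,000 > $50,000 → Small Business License not required.
§3.6 is a franchise of a national chain; is located in Zone B; conducts auctions → Municipal License required.
§3.7 Annual Registration is not required → no effect.
§3.8 is located in Zone B → Standard Registration required.

Municipal License, Standard Registration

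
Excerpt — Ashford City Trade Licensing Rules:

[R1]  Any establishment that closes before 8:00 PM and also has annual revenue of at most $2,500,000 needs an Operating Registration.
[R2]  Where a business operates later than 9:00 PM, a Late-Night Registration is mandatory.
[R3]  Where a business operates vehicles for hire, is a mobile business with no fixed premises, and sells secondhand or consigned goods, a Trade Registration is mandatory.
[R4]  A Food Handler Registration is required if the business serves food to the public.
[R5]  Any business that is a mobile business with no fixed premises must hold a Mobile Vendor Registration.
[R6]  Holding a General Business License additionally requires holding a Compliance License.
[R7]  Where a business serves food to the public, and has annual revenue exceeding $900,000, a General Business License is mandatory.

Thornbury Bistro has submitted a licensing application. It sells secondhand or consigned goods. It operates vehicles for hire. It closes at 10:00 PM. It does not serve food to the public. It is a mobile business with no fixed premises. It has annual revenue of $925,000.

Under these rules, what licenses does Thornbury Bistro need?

Late-Night Registration, Mobile Vendor Registration, Trade Registration

[R1] closes 10:00 PM, after 8:00 PM; revenue $925,000 ≤ $2,500,000 → Operating Registration not required.
[R2] closes 10:00 PM, after 9:00 PM → Late-Night Registration required.
[R3] operates vehicles for hire; is a mobile business with no fixed premises; sells secondhand or consigned goods → Trade Registration required.
[R4] does not serve food to the public → Food Handler Registration not required.
[R5] is a mobile business with no fixed premises → Mobile Vendor Registration required.
[R6] General Business License is not required → no effect.
[R7] does not serve food to the public; revenue $925,000 > $900,000 → General Business License not required.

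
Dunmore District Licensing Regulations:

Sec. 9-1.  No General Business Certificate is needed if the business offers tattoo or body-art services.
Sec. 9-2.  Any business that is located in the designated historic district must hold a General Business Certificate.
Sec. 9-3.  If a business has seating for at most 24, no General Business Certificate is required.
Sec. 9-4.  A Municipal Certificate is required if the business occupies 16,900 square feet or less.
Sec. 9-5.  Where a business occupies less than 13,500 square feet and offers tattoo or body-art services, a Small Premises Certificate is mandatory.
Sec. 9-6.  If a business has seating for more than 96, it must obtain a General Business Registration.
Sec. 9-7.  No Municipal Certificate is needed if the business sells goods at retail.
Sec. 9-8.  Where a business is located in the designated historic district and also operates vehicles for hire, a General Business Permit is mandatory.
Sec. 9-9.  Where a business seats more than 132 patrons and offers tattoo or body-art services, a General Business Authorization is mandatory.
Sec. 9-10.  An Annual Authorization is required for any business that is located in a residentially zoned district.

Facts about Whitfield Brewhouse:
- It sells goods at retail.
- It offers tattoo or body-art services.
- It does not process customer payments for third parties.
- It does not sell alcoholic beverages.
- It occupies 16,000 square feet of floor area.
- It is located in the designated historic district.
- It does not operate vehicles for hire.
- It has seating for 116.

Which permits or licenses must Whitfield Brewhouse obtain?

General Business Registration

Sec. 9-1. offers tattoo or body-art services → exempt from General Business Certificate.
Sec. 9-2. is located in the designated historic district → General Business Certificate required.
Sec. 9-3. seating 116 > 24 → General Business Certificate exemption does not apply.
Sec. 9-4. floor area 16,000 square feet ≤ 16,900 square feet → Municipal Certificate required.
Sec. 9-5. floor area 16,000 square feet ≥ 13,500 square feet; offers tattoo or body-art services → Small Premises Certificate not required.
Sec. 9-6. seating 116 > 96 → General Business Registration required.
Sec. 9-7. sells goods at retail → exempt from Municipal Certificate.
Sec. 9-8. is located in the designated historic district; does not operate vehicles for hire → General Business Permit not required.
Sec. 9-9. seating 116 ≤ 132; offers tattoo or body-art services → General Business Authorization not required.
Sec. 9-10. is located in the designated historic district (not: is located in a residentially zoned district) → Annual Authorization not required.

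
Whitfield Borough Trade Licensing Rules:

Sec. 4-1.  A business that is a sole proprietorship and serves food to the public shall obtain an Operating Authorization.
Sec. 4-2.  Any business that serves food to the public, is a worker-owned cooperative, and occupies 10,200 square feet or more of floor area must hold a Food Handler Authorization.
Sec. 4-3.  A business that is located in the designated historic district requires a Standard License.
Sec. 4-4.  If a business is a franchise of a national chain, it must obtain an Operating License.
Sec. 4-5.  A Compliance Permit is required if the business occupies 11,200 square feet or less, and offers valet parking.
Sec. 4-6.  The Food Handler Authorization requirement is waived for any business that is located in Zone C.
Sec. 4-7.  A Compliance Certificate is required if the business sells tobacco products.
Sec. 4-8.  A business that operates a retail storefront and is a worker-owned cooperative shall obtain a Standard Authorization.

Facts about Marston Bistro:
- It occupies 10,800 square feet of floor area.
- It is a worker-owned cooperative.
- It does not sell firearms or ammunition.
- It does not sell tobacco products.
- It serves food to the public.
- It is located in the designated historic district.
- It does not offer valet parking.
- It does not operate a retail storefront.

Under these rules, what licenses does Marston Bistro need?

Sec. 4-1. is a worker-owned cooperative (not: is a sole proprietorship); serves food to the public → Operating Authorization not required.
Sec. 4-2. serves food to the public; is a worker-owned cooperative; floor area 10,800 square feet ≥ 10,200 square feet → Food Handler Authorization required.
Sec. 4-3. is located in the designated historic district → Standard License required.
Sec. 4-4. is a worker-owned cooperative (not: is a franchise of a national chain) → Operating License not required.
Sec. 4-5. floor area 10,800 square feet ≤ 11,200 square feet; does not offer valet parking → Compliance Permit not required.
Sec. 4-6. is located in the designated historic district (not: is located in Zone C) → Food Handler Authorization exemption does not apply.
Sec. 4-7. does not sell tobacco products → Compliance Certificate not required.
Sec. 4-8. does not operate a retail storefront; is a worker-owned cooperative → Standard Authorization not required.

Food Handler Authorization, Standard License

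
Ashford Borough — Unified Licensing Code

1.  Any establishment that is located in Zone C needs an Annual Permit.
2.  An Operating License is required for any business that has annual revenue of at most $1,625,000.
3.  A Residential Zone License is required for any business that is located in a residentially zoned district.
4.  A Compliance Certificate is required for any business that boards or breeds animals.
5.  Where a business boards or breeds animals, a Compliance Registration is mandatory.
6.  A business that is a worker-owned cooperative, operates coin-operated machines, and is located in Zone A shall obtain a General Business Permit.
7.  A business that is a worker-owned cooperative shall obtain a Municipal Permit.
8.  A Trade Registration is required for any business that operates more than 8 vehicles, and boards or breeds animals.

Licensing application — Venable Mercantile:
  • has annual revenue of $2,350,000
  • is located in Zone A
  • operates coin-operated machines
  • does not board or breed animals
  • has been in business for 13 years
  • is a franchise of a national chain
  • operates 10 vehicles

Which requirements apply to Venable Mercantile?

1. is located in Zone A (not: is located in Zone C) → Annual Permit not required.
2. revenue $2,350,000 > $1,625,000 → Operating License not required.
3. is located in Zone A (not: is located in a residentially zoned district) → Residential Zone License not required.
4. does not board or breed animals → Compliance Certificate not required.
5. does not board or breed animals → Compliance Registration not required.
6. is a franchise of a national chain (not: is a worker-owned cooperative); operates coin-operated machines; is located in Zone A → General Business Permit not required.
7. is a franchise of a national chain (not: is a worker-owned cooperative) → Municipal Permit not required.
8. vehicles 10 > 8; does not board or breed animals → Trade Registration not required.

None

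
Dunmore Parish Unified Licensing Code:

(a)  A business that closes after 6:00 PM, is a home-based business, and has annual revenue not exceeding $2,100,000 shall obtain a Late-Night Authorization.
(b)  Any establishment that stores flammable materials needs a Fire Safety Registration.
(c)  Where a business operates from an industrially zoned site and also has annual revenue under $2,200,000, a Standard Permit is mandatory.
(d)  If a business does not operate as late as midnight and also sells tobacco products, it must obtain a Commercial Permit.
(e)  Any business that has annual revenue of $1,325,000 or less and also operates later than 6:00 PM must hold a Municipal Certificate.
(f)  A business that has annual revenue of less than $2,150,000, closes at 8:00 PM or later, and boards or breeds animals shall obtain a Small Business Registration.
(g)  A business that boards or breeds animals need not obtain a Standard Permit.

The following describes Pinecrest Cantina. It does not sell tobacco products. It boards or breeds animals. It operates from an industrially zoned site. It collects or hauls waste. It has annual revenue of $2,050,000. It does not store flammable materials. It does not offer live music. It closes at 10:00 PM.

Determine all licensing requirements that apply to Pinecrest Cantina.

(a) closes 10:00 PM, after 6:00 PM; operates from an industrially zoned site (not: is a home-based business); revenue $2,050,000 ≤ $2,100,000 → Late-Night Authorization not required.
(b) does not store flammable materials → Fire Safety Registration not required.
(c) operates from an industrially zoned site; revenue $2,050,000 < $2,200,000 → Standard Permit required.
(d) closes 10:00 PM, at/before midnight; does not sell tobacco products → Commercial Permit not required.
(e) revenue $2,050,000 > $1,325,000; closes 10:00 PM, after 6:00 PM → Municipal Certificate not required.
(f) revenue $2,050,000 < $2,150,000; closes 10:00 PM, after 8:00 PM; boards or breeds animals → Small Business Registration required.
(g) boards or breeds animals → exempt from Standard Permit.

Small Business Registration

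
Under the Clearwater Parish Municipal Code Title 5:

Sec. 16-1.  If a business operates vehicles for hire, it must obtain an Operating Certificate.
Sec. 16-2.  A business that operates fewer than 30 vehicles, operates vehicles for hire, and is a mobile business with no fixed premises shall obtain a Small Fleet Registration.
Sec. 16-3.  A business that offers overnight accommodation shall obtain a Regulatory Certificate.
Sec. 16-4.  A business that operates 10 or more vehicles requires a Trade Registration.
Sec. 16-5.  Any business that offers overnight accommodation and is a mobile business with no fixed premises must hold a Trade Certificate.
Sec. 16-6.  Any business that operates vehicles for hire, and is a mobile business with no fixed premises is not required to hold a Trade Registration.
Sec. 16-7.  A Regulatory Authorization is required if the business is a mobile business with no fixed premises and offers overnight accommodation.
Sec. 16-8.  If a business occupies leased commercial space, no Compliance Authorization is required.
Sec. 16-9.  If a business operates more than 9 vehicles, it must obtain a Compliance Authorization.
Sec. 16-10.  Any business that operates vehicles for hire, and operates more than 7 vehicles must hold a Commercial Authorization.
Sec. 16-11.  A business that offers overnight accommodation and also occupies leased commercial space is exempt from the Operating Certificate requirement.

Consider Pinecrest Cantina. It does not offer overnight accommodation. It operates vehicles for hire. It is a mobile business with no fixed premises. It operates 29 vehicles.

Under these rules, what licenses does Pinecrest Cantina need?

Commercial Authorization, Compliance Authorization, Operating Certificate, Small Fleet Registration

Sec. 16-1. operates vehicles for hire → Operating Certificate required.
Sec. 16-2. vehicles 29 < 30; operates vehicles for hire; is a mobile business with no fixed premises → Small Fleet Registration required.
Sec. 16-3. does not offer overnight accommodation → Regulatory Certificate not required.
Sec. 16-4. vehicles 29 ≥ 10 → Trade Registration required.
Sec. 16-5. does not offer overnight accommodation; is a mobile business with no fixed premises → Trade Certificate not required.
Sec. 16-6. operates vehicles for hire; is a mobile business with no fixed premises → exempt from Trade Registration.
Sec. 16-7. is a mobile business with no fixed premises; does not offer overnight accommodation → Regulatory Authorization not required.
Sec. 16-8. is a mobile business with no fixed premises (not: occupies leased commercial space) → Compliance Authorization exemption does not apply.
Sec. 16-9. vehicles 29 > 9 → Compliance Authorization required.
Sec. 16-10. operates vehicles for hire; vehicles 29 > 7 → Commercial Authorization required.
Sec. 16-11. does not offer overnight accommodation; is a mobile business with no fixed premises (not: occupies leased commercial space) → Operating Certificate exemption does not apply.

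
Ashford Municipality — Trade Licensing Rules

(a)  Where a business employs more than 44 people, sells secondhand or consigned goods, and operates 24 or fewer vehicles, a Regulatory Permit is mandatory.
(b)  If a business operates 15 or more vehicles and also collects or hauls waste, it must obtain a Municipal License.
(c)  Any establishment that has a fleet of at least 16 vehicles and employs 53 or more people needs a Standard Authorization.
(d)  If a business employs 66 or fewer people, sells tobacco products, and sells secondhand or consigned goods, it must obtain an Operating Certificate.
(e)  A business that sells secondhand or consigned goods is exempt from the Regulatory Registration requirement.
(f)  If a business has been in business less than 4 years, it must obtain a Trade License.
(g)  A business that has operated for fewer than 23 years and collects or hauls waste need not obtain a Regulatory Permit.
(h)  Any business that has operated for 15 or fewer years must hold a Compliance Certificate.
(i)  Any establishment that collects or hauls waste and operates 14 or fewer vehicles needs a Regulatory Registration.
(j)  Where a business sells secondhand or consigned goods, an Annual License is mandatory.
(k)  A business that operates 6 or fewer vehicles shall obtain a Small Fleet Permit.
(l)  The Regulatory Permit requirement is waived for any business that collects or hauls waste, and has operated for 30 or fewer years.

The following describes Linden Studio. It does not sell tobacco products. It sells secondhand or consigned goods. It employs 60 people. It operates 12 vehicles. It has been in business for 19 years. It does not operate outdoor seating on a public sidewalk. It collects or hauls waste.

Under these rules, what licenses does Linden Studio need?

(a) employees 60 > 44; sells secondhand or consigned goods; vehicles 12 ≤ 24 → Regulatory Permit required.
(b) vehicles 12 < 15; collects or hauls waste → Municipal License not required.
(c) vehicles 12 < 16; employees 60 ≥ 53 → Standard Authorization not required.
(d) employees 60 ≤ 66; does not sell tobacco products; sells secondhand or consigned goods → Operating Certificate not required.
(e) sells secondhand or consigned goods → exempt from Regulatory Registration.
(f) years in business 19 ≥ 4 → Trade License not required.
(g) years in business 19 < 23; collects or hauls waste → exempt from Regulatory Permit.
(h) years in business 19 > 15 → Compliance Certificate not required.
(i) collects or hauls waste; vehicles 12 ≤ 14 → Regulatory Registration required.
(j) sells secondhand or consigned goods → Annual License required.
(k) vehicles 12 > 6 → Small Fleet Permit not required.
(l) collects or hauls waste; years in business 19 ≤ 30 → exempt from Regulatory Permit.

Annual License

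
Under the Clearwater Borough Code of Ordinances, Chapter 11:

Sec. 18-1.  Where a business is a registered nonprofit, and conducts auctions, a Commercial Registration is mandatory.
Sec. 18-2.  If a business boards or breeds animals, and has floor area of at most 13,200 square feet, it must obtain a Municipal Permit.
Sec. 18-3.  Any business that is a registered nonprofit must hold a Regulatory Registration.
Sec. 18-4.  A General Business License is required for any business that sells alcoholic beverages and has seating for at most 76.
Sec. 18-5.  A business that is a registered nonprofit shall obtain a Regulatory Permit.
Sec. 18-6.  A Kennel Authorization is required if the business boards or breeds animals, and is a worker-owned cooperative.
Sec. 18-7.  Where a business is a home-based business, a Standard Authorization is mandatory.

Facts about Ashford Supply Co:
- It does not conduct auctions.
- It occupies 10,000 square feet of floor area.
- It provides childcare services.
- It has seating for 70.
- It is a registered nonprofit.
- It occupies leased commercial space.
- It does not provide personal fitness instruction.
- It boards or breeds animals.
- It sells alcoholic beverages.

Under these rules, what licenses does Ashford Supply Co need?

Sec. 18-1. is a registered nonprofit; does not conduct auctions → Commercial Registration not required.
Sec. 18-2. boards or breeds animals; floor area 10,000 square feet ≤ 13,200 square feet → Municipal Permit required.
Sec. 18-3. is a registered nonprofit → Regulatory Registration required.
Sec. 18-4. sells alcoholic beverages; seating 70 ≤ 76 → General Business License required.
Sec. 18-5. is a registered nonprofit → Regulatory Permit required.
Sec. 18-6. boards or breeds animals; is a registered nonprofit (not: is a worker-owned cooperative) → Kennel Authorization not required.
Sec. 18-7. occupies leased commercial space (not: is a home-based business) → Standard Authorization not required.

General Business License, Municipal Permit, Regulatory Permit, Regulatory Registration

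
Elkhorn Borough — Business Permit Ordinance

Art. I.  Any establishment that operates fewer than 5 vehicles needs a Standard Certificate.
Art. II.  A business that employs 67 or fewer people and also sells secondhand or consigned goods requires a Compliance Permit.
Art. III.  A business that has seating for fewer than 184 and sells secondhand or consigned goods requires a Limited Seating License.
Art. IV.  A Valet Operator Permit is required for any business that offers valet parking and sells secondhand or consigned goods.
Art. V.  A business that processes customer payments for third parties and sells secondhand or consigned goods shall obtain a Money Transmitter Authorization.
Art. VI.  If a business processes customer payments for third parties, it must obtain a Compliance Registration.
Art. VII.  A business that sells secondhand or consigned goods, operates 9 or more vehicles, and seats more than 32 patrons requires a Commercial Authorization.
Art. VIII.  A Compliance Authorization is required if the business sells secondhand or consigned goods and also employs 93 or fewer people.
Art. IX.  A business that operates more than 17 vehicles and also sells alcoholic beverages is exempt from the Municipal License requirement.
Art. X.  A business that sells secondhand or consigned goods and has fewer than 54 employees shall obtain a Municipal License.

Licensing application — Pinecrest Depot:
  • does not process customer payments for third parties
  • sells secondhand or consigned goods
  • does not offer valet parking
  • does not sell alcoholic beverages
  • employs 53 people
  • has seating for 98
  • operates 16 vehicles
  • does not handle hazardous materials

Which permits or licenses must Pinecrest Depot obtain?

Commercial Authorization, Compliance Authorization, Compliance Permit, Limited Seating License, Municipal License

Art. I. vehicles 16 ≥ 5 → Standard Certificate not required.
Art. II. employees 53 ≤ 67; sells secondhand or consigned goods → Compliance Permit required.
Art. III. seating 98 < 184; sells secondhand or consigned goods → Limited Seating License required.
Art. IV. does not offer valet parking; sells secondhand or consigned goods → Valet Operator Permit not required.
Art. V. does not process customer payments for third parties; sells secondhand or consigned goods → Money Transmitter Authorization not required.
Art. VI. does not process customer payments for third parties → Compliance Registration not required.
Art. VII. sells secondhand or consigned goods; vehicles 16 ≥ 9; seating 98 > 32 → Commercial Authorization required.
Art. VIII. sells secondhand or consigned goods; employees 53 ≤ 93 → Compliance Authorization required.
Art. IX. vehicles 16 ≤ 17; does not sell alcoholic beverages → Municipal License exemption does not apply.
Art. X. sells secondhand or consigned goods; employees 53 < 54 → Municipal License required.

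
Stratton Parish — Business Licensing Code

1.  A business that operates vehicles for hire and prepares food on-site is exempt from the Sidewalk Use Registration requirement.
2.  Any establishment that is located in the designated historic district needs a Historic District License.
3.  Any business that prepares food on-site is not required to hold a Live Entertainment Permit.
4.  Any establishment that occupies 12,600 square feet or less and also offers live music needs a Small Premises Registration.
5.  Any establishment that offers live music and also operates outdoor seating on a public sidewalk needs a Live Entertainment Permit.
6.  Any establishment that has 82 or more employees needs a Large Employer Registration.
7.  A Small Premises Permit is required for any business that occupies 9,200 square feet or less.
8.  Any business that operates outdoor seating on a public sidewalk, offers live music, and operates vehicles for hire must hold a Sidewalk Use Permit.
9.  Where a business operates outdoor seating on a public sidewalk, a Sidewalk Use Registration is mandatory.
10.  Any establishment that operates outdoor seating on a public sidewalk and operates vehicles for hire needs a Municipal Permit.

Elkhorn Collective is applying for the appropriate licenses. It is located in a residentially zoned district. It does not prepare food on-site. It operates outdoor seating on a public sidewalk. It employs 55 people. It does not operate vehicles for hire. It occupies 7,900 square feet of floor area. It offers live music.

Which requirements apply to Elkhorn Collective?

Live Entertainment Permit, Sidewalk Use Registration, Small Premises Permit, Small Premises Registration

1. does not operate vehicles for hire; does not prepare food on-site → Sidewalk Use Registration exemption does not apply.
2. is located in a residentially zoned district (not: is located in the designated historic district) → Historic District License not required.
3. does not prepare food on-site → Live Entertainment Permit exemption does not apply.
4. floor area 7,900 square feet ≤ 12,600 square feet; offers live music → Small Premises Registration required.
5. offers live music; operates outdoor seating on a public sidewalk → Live Entertainment Permit required.
6. employees 55 < 82 → Large Employer Registration not required.
7. floor area 7,900 square feet ≤ 9,200 square feet → Small Premises Permit required.
8. operates outdoor seating on a public sidewalk; offers live music; does not operate vehicles for hire → Sidewalk Use Permit not required.
9. operates outdoor seating on a public sidewalk → Sidewalk Use Registration required.
10. operates outdoor seating on a public sidewalk; does not operate vehicles for hire → Municipal Permit not required.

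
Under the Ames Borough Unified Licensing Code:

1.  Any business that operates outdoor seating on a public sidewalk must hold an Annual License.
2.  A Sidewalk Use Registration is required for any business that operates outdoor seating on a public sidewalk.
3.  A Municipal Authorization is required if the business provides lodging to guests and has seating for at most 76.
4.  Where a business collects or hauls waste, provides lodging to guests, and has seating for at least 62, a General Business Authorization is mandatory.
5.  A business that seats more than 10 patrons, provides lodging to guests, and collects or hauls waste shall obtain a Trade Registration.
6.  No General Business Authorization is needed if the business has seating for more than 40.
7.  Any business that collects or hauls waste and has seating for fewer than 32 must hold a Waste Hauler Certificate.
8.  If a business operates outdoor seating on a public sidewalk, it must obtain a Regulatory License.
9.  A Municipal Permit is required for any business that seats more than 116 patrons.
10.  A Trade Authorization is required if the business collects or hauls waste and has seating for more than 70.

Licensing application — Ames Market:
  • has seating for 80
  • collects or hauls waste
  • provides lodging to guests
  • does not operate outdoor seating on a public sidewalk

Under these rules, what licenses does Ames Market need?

Trade Authorization, Trade Registration

1. does not operate outdoor seating on a public sidewalk → Annual License not required.
2. does not operate outdoor seating on a public sidewalk → Sidewalk Use Registration not required.
3. provides lodging to guests; seating 80 > 76 → Municipal Authorization not required.
4. collects or hauls waste; provides lodging to guests; seating 80 ≥ 62 → General Business Authorization required.
5. seating 80 > 10; provides lodging to guests; collects or hauls waste → Trade Registration required.
6. seating 80 > 40 → exempt from General Business Authorization.
7. collects or hauls waste; seating 80 ≥ 32 → Waste Hauler Certificate not required.
8. does not operate outdoor seating on a public sidewalk → Regulatory License not required.
9. seating 80 ≤ 116 → Municipal Permit not required.
10. collects or hauls waste; seating 80 > 70 → Trade Authorization required.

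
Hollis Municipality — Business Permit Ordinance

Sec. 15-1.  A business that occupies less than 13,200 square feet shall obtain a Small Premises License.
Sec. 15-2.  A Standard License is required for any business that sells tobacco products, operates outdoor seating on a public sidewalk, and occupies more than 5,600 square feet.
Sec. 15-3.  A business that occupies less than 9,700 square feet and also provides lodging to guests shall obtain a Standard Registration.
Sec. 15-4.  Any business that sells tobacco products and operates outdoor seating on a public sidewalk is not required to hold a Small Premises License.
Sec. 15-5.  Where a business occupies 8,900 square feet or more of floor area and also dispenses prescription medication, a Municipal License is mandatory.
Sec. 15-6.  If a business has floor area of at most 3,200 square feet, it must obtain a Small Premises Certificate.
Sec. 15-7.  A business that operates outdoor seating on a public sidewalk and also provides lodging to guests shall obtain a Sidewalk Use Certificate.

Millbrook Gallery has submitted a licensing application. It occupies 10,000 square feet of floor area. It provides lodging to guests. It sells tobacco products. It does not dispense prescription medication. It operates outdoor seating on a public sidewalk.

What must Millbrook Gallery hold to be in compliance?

Sidewalk Use Certificate, Standard License

Sec. 15-1. floor area 10,000 square feet < 13,200 square feet → Small Premises License required.
Sec. 15-2. sells tobacco products; operates outdoor seating on a public sidewalk; floor area 10,000 square feet > 5,600 square feet → Standard License required.
Sec. 15-3. floor area 10,000 square feet ≥ 9,700 square feet; provides lodging to guests → Standard Registration not required.
Sec. 15-4. sells tobacco products; operates outdoor seating on a public sidewalk → exempt from Small Premises License.
Sec. 15-5. floor area 10,000 square feet ≥ 8,900 square feet; does not dispense prescription medication → Municipal License not required.
Sec. 15-6. floor area 10,000 square feet > 3,200 square feet → Small Premises Certificate not required.
Sec. 15-7. operates outdoor seating on a public sidewalk; provides lodging to guests → Sidewalk Use Certificate required.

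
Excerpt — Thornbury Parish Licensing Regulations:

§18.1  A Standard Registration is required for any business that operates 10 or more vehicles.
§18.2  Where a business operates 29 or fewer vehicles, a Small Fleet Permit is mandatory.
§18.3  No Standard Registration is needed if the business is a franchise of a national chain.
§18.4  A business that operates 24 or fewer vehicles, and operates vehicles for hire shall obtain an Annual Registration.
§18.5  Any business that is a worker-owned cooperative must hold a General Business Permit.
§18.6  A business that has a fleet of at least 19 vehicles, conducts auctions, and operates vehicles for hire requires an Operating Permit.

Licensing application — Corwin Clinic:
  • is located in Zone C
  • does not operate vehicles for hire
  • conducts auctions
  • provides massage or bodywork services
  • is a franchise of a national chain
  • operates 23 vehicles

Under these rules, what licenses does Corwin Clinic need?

§18.1 vehicles 23 ≥ 10 → Standard Registration required.
§18.2 vehicles 23 ≤ 29 → Small Fleet Permit required.
§18.3 is a franchise of a national chain → exempt from Standard Registration.
§18.4 vehicles 23 ≤ 24; does not operate vehicles for hire → Annual Registration not required.
§18.5 is a franchise of a national chain (not: is a worker-owned cooperative) → General Business Permit not required.
§18.6 vehicles 23 ≥ 19; conducts auctions; does not operate vehicles for hire → Operating Permit not required.

Small Fleet Permit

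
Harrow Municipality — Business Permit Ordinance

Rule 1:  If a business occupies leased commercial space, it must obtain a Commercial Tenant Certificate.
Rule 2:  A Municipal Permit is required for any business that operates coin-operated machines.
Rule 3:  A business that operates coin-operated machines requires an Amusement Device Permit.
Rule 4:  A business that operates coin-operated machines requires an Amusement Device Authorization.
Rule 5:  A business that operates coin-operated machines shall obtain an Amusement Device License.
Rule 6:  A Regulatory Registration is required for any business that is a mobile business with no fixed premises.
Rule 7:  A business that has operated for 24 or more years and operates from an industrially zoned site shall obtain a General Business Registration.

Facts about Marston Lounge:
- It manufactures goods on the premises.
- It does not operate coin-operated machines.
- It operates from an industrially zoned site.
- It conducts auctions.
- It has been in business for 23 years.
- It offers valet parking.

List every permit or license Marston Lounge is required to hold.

None

Rule 1: operates from an industrially zoned site (not: occupies leased commercial space) → Commercial Tenant Certificate not required.
Rule 2: does not operate coin-operated machines → Municipal Permit not required.
Rule 3: does not operate coin-operated machines → Amusement Device Permit not required.
Rule 4: does not operate coin-operated machines → Amusement Device Authorization not required.
Rule 5: does not operate coin-operated machines → Amusement Device License not required.
Rule 6: operates from an industrially zoned site (not: is a mobile business with no fixed premises) → Regulatory Registration not required.
Rule 7: years in business 23 < 24; operates from an industrially zoned site → General Business Registration not required.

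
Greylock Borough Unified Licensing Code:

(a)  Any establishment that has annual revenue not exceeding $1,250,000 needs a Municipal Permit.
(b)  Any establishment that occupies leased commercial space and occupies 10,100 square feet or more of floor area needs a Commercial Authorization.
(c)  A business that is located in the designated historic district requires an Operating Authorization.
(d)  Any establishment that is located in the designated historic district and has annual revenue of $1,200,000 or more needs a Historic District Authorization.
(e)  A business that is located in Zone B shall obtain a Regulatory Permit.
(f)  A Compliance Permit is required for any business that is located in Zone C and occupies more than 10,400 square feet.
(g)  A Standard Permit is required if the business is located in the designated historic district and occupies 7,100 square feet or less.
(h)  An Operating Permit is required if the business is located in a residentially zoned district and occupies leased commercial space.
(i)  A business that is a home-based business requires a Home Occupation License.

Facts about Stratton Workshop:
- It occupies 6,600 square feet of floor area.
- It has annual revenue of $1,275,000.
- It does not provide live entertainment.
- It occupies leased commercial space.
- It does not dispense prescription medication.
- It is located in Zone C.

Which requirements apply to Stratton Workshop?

(a) revenue $1,275,000 > $1,250,000 → Municipal Permit not required.
(b) occupies leased commercial space; floor area 6,600 square feet < 10,100 square feet → Commercial Authorization not required.
(c) is located in Zone C (not: is located in the designated historic district) → Operating Authorization not required.
(d) is located in Zone C (not: is located in the designated historic district); revenue $1,275,000 ≥ $1,200,000 → Historic District Authorization not required.
(e) is located in Zone C (not: is located in Zone B) → Regulatory Permit not required.
(f) is located in Zone C; floor area 6,600 square feet ≤ 10,400 square feet → Compliance Permit not required.
(g) is located in Zone C (not: is located in the designated historic district); floor area 6,600 square feet ≤ 7,100 square feet → Standard Permit not required.
(h) is located in Zone C (not: is located in a residentially zoned district); occupies leased commercial space → Operating Permit not required.
(i) occupies leased commercial space (not: is a home-based business) → Home Occupation License not required.

None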